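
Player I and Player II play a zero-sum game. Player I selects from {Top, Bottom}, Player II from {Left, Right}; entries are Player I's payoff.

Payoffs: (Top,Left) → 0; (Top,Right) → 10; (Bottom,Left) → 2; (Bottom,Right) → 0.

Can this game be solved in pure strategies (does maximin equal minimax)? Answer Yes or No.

Row minima: Top → 0, Bottom → 0; maximin = 0.
Column maxima: Left → 2, Right → 10; minimax = 2.
0 ≠ 2, so no pure-strategy equilibrium exists.

No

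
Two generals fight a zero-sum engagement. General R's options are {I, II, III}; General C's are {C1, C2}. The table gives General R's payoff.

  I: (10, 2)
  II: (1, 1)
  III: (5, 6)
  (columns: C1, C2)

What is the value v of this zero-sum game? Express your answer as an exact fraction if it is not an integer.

Row minima: I → 2, II → 1, III → 5; maximin = 5.
Column maxima: C1 → 10, C2 → 6; minimax = 6.
5 ≠ 6, so there is no saddle point; optimal play is mixed.
II is strictly dominated by I, so General R never plays it.
On the remaining 2×2 (I, III vs C1, C2):
Let General R play I with probability p. Expected payoff against C1: 10p + 5(1−p) = 5p + 5; against C2: 2p + 6(1−p) = −4p + 6.
Setting these equal: 5p + 5 = −4p + 6 ⇒ 9p = 1 ⇒ p = 1/9, and the value is (5)·(1/9) + 5 = 50/9.
For General C: with q = P(C1), equating I's and III's payoffs gives 8q + 2 = −q + 6 ⇒ q = 4/9.

50/9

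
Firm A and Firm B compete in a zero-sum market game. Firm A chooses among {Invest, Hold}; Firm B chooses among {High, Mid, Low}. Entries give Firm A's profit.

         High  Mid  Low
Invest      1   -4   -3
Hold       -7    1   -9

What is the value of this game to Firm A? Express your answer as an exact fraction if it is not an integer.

Row minima: Invest → -4, Hold → -9; maximin = -4.
Column maxima: High → 1, Mid → 1, Low → -3; minimax = -3.
-4 ≠ -3, so there is no saddle point; optimal play is mixed.
High is strictly dominated by Low (it gives Firm A strictly more in every row), so Firm B never plays it.
On the remaining 2×2 (Invest, Hold vs Mid, Low):
Let Firm A play Invest with probability p. Expected payoff against Mid: (-4)p + 1(1−p) = −5p + 1; against Low: (-3)p + (-9)(1−p) = 6p − 9.
Setting these equal: −5p + 1 = 6p − 9 ⇒ −11p = -10 ⇒ p = 10/11, and the value is (-5)·(10/11) + 1 = -39/11.
For Firm B: with q = P(Mid), equating Invest's and Hold's payoffs gives −q − 3 = 10q − 9 ⇒ q = 6/11.

-39/11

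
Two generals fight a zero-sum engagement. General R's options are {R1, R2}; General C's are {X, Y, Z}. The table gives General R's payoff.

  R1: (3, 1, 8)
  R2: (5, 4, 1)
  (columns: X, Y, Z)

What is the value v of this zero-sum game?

Row minima: R1 → 1, R2 → 1; maximin = 1.
Column maxima: X → 5, Y → 4, Z → 8; minimax = 4.
1 ≠ 4, so there is no saddle point; optimal play is mixed.
X is strictly dominated by Y (it gives General R strictly more in every row), so General C never plays it.
On the remaining 2×2 (R1, R2 vs Y, Z):
Let General R play R1 with probability p. Expected payoff against Y: 1p + 4(1−p) = −3p + 4; against Z: 8p + 1(1−p) = 7p + 1.
Setting these equal: −3p + 4 = 7p + 1 ⇒ −10p = -3 ⇒ p = 3/10, and the value is (-3)·(3/10) + 4 = 31/10.
For General C: with q = P(Y), equating R1's and R2's payoffs gives −7q + 8 = 3q + 1 ⇒ q = 7/10.

31/10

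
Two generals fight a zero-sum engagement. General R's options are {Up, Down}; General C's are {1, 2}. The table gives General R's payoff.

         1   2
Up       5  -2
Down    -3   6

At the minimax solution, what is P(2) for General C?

1/2

Row minima: Up → -2, Down → -3; maximin = -2.
Column maxima: 1 → 5, 2 → 6; minimax = 5.
-2 ≠ 5, so there is no saddle point; optimal play is mixed.
Let General R play Up with probability p. Expected payoff against 1: 5p + (-3)(1−p) = 8p − 3; against 2: (-2)p + 6(1−p) = −8p + 6.
Setting these equal: 8p − 3 = −8p + 6 ⇒ 16p = 9 ⇒ p = 9/16, and the value is (8)·(9/16) − 3 = 3/2.
For General C: with q = P(1), equating Up's and Down's payoffs gives 7q − 2 = −9q + 6 ⇒ q = 1/2.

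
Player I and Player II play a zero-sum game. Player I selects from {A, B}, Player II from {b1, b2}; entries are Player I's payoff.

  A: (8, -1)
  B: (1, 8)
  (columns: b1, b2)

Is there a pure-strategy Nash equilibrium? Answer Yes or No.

Row minima: A → -1, B → 1; maximin = 1.
Column maxima: b1 → 8, b2 → 8; minimax = 8.
1 ≠ 8, so no pure-strategy equilibrium exists.

No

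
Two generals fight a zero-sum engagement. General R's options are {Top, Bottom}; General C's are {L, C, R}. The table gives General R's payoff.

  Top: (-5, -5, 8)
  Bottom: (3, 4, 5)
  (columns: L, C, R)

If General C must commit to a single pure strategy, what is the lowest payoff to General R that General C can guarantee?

Column maxima: L → 3, C → 4, R → 8.
The smallest of these is 3.

3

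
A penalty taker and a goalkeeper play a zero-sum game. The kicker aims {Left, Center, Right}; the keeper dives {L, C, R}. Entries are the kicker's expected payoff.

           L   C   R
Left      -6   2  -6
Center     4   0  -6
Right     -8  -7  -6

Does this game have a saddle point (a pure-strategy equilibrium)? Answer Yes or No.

Row minima: Left → -6, Center → -6, Right → -8; maximin = -6.
Column maxima: L → 4, C → 2, R → -6; minimax = -6.
maximin = minimax = -6, so a saddle point exists.

Yes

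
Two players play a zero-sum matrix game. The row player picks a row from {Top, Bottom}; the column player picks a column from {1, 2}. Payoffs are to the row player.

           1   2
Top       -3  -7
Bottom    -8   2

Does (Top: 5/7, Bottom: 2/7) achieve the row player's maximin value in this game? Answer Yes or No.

Yes

Against 1 this mix gives (5/7)·(-3) + (2/7)·(-8) = -31/7.
Against 2 this mix gives (5/7)·(-7) + (2/7)·2 = -31/7.
All of the column player's active replies (1, 2) yield -31/7, and no column does worse for the row player. The mix makes the column player indifferent and guarantees -31/7, so it is optimal.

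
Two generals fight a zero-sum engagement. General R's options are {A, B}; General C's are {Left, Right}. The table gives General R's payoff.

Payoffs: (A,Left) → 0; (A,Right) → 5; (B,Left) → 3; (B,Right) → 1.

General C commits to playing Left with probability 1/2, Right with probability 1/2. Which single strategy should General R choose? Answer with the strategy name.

A

Expected payoff of A: (1/2)·0 + (1/2)·5 = 5/2.
Expected payoff of B: (1/2)·3 + (1/2)·1 = 2.
The largest is 5/2, so General R's best response is A.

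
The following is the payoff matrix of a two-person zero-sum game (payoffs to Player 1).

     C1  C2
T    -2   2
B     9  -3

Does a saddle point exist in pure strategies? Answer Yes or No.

Row minima: T → -2, B → -3; maximin = -2.
Column maxima: C1 → 9, C2 → 2; minimax = 2.
-2 ≠ 2, so no pure-strategy equilibrium exists.

No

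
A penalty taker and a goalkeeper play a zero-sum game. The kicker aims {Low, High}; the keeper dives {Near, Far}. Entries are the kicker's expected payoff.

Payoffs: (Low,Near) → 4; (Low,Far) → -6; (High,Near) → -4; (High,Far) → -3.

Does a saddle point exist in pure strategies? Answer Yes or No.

Row minima: Low → -6, High → -4; maximin = -4.
Column maxima: Near → 4, Far → -3; minimax = -3.
-4 ≠ -3, so no pure-strategy equilibrium exists.

No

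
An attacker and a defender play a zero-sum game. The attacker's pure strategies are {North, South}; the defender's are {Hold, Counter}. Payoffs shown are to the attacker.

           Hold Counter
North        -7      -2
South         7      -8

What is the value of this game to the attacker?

Row minima: North → -7, South → -8; maximin = -7.
Column maxima: Hold → 7, Counter → -2; minimax = -2.
-7 ≠ -2, so there is no saddle point; optimal play is mixed.
Let the attacker play North with probability p. Expected payoff against Hold: (-7)p + 7(1−p) = −14p + 7; against Counter: (-2)p + (-8)(1−p) = 6p − 8.
Setting these equal: −14p + 7 = 6p − 8 ⇒ −20p = -15 ⇒ p = 3/4, and the value is (-14)·(3/4) + 7 = -7/2.
For the defender: with q = P(Hold), equating North's and South's payoffs gives −5q − 2 = 15q − 8 ⇒ q = 3/10.

-7/2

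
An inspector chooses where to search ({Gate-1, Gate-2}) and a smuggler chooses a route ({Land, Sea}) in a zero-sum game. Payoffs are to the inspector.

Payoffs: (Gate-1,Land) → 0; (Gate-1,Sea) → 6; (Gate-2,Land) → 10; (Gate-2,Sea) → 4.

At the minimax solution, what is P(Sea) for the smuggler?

5/6

Row minima: Gate-1 → 0, Gate-2 → 4; maximin = 4.
Column maxima: Land → 10, Sea → 6; minimax = 6.
4 ≠ 6, so there is no saddle point; optimal play is mixed.
Let the inspector play Gate-1 with probability p. Expected payoff against Land: 0p + 10(1−p) = −10p + 10; against Sea: 6p + 4(1−p) = 2p + 4.
Setting these equal: −10p + 10 = 2p + 4 ⇒ −12p = -6 ⇒ p = 1/2, and the value is (-10)·(1/2) + 10 = 5.
For the smuggler: with q = P(Land), equating Gate-1's and Gate-2's payoffs gives −6q + 6 = 6q + 4 ⇒ q = 1/6.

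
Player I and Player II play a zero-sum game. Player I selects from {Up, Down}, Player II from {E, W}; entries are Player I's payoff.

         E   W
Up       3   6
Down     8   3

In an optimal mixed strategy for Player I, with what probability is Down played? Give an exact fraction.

Row minima: Up → 3, Down → 3; maximin = 3.
Column maxima: E → 8, W → 6; minimax = 6.
3 ≠ 6, so there is no saddle point; optimal play is mixed.
Let Player I play Up with probability p. Expected payoff against E: 3p + 8(1−p) = −5p + 8; against W: 6p + 3(1−p) = 3p + 3.
Setting these equal: −5p + 8 = 3p + 3 ⇒ −8p = -5 ⇒ p = 5/8, and the value is (-5)·(5/8) + 8 = 39/8.
For Player II: with q = P(E), equating Up's and Down's payoffs gives −3q + 6 = 5q + 3 ⇒ q = 3/8.

3/8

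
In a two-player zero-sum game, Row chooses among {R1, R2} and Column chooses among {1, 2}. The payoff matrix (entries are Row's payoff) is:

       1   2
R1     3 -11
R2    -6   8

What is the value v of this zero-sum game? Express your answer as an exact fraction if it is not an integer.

-3/2

Row minima: R1 → -11, R2 → -6; maximin = -6.
Column maxima: 1 → 3, 2 → 8; minimax = 3.
-6 ≠ 3, so there is no saddle point; optimal play is mixed.
Let Row play R1 with probability p. Expected payoff against 1: 3p + (-6)(1−p) = 9p − 6; against 2: (-11)p + 8(1−p) = −19p + 8.
Setting these equal: 9p − 6 = −19p + 8 ⇒ 28p = 14 ⇒ p = 1/2, and the value is (9)·(1/2) − 6 = -3/2.
For Column: with q = P(1), equating R1's and R2's payoffs gives 14q − 11 = −14q + 8 ⇒ q = 19/28.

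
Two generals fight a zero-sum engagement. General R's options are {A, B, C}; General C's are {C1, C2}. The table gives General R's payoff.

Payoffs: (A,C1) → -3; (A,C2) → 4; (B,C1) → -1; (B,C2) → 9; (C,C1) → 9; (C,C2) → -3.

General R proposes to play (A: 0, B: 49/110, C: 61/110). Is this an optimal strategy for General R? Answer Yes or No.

No

Against C1 this mix gives (49/110)·(-1) + (61/110)·9 = 50/11.
Against C2 this mix gives (49/110)·9 + (61/110)·(-3) = 129/55.
General C will play C2, holding General R to 129/55. Shifting weight toward the row that does better against C2 would raise this floor (the equalizing mix achieves 39/11 against both C2 and C1), so the proposed strategy is not optimal.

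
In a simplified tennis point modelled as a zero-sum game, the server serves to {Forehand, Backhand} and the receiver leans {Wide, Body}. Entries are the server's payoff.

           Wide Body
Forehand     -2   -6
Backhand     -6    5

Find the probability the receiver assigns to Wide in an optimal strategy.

Row minima: Forehand → -6, Backhand → -6; maximin = -6.
Column maxima: Wide → -2, Body → 5; minimax = -2.
-6 ≠ -2, so there is no saddle point; optimal play is mixed.
Let the server play Forehand with probability p. Expected payoff against Wide: (-2)p + (-6)(1−p) = 4p − 6; against Body: (-6)p + 5(1−p) = −11p + 5.
Setting these equal: 4p − 6 = −11p + 5 ⇒ 15p = 11 ⇒ p = 11/15, and the value is (4)·(11/15) − 6 = -46/15.
For the receiver: with q = P(Wide), equating Forehand's and Backhand's payoffs gives 4q − 6 = −11q + 5 ⇒ q = 11/15.

11/15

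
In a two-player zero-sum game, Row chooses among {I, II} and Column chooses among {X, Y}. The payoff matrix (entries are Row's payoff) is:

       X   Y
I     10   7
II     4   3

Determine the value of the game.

Row minima: I → 7, II → 3; maximin = 7.
Column maxima: X → 10, Y → 7; minimax = 7.
Since maximin = minimax = 7, there is a saddle point and the value is 7.

7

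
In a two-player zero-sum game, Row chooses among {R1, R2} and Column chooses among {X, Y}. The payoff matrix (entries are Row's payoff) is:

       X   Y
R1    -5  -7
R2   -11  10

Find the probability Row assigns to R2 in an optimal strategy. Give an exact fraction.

2/23

Row minima: R1 → -7, R2 → -11; maximin = -7.
Column maxima: X → -5, Y → 10; minimax = -5.
-7 ≠ -5, so there is no saddle point; optimal play is mixed.
Let Row play R1 with probability p. Expected payoff against X: (-5)p + (-11)(1−p) = 6p − 11; against Y: (-7)p + 10(1−p) = −17p + 10.
Setting these equal: 6p − 11 = −17p + 10 ⇒ 23p = 21 ⇒ p = 21/23, and the value is (6)·(21/23) − 11 = -127/23.
For Column: with q = P(X), equating R1's and R2's payoffs gives 2q − 7 = −21q + 10 ⇒ q = 17/23.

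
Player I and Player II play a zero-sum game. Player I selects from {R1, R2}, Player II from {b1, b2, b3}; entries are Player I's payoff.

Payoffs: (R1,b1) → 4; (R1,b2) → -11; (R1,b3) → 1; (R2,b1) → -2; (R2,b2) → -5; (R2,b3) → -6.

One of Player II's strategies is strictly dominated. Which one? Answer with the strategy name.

b1

b2 holds Player I's payoff strictly below b1 in every row: -11 < 4, -5 < -2.
So b1 is strictly dominated for Player II.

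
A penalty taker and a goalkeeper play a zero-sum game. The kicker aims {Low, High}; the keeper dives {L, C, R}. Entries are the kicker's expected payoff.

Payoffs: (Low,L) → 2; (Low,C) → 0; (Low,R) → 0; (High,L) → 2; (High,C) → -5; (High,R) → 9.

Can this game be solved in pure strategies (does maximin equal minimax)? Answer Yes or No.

Row minima: Low → 0, High → -5; maximin = 0.
Column maxima: L → 2, C → 0, R → 9; minimax = 0.
maximin = minimax = 0, so a saddle point exists.

Yes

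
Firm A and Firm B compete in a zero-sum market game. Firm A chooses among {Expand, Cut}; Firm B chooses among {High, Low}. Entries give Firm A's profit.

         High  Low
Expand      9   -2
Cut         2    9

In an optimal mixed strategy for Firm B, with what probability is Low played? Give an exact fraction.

Row minima: Expand → -2, Cut → 2; maximin = 2.
Column maxima: High → 9, Low → 9; minimax = 9.
2 ≠ 9, so there is no saddle point; optimal play is mixed.
Let Firm A play Expand with probability p. Expected payoff against High: 9p + 2(1−p) = 7p + 2; against Low: (-2)p + 9(1−p) = −11p + 9.
Setting these equal: 7p + 2 = −11p + 9 ⇒ 18p = 7 ⇒ p = 7/18, and the value is (7)·(7/18) + 2 = 85/18.
For Firm B: with q = P(High), equating Expand's and Cut's payoffs gives 11q − 2 = −7q + 9 ⇒ q = 11/18.

7/18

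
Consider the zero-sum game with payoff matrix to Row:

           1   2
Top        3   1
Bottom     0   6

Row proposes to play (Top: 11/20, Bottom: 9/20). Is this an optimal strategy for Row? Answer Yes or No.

No

Against 1 this mix gives (11/20)·3 + (9/20)·0 = 33/20.
Against 2 this mix gives (11/20)·1 + (9/20)·6 = 13/4.
Column will play 1, holding Row to 33/20. Shifting weight toward the row that does better against 1 would raise this floor (the equalizing mix achieves 9/4 against both 1 and 2), so the proposed strategy is not optimal.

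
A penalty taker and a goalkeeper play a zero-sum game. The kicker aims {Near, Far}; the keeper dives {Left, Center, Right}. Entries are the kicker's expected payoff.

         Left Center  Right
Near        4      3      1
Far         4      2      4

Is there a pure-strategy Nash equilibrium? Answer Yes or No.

No

Row minima: Near → 1, Far → 2; maximin = 2.
Column maxima: Left → 4, Center → 3, Right → 4; minimax = 3.
2 ≠ 3, so no pure-strategy equilibrium exists.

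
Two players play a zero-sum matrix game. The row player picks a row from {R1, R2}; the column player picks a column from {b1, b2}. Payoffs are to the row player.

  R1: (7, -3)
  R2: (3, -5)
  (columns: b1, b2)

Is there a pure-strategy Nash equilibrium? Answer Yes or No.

Row minima: R1 → -3, R2 → -5; maximin = -3.
Column maxima: b1 → 7, b2 → -3; minimax = -3.
maximin = minimax = -3, so a saddle point exists.

Yes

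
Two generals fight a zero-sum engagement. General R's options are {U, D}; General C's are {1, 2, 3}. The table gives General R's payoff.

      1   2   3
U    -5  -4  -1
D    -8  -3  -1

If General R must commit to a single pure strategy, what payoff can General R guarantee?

-5

Row minima: U → -5, D → -8.
The best of these is -5.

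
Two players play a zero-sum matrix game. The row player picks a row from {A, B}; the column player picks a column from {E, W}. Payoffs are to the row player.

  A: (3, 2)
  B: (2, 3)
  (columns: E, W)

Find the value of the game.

Row minima: A → 2, B → 2; maximin = 2.
Column maxima: E → 3, W → 3; minimax = 3.
2 ≠ 3, so there is no saddle point; optimal play is mixed.
Let the row player play A with probability p. Expected payoff against E: 3p + 2(1−p) = p + 2; against W: 2p + 3(1−p) = −p + 3.
Setting these equal: p + 2 = −p + 3 ⇒ 2p = 1 ⇒ p = 1/2, and the value is (1)·(1/2) + 2 = 5/2.
For the column player: with q = P(E), equating A's and B's payoffs gives q + 2 = −q + 3 ⇒ q = 1/2.

5/2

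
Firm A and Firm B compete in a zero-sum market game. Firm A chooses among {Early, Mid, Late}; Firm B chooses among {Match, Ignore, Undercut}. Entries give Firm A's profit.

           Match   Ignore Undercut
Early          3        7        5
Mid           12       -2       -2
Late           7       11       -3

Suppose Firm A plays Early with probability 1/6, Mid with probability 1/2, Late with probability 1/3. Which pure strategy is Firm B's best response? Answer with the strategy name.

If Firm B plays Match, Firm A's expected payoff is (1/6)·3 + (1/2)·12 + (1/3)·7 = 53/6.
If Firm B plays Ignore, Firm A's expected payoff is (1/6)·7 + (1/2)·(-2) + (1/3)·11 = 23/6.
If Firm B plays Undercut, Firm A's expected payoff is (1/6)·5 + (1/2)·(-2) + (1/3)·(-3) = -7/6.
Firm B minimizes Firm A's payoff; the smallest is -7/6, so the best response is Undercut.

Undercut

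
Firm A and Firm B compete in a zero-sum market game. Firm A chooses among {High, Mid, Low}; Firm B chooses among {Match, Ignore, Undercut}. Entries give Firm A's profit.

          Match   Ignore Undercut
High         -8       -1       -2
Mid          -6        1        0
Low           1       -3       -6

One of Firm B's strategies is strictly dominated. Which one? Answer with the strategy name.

Ignore

Undercut holds Firm A's payoff strictly below Ignore in every row: -2 < -1, 0 < 1, -6 < -3.
So Ignore is strictly dominated for Firm B.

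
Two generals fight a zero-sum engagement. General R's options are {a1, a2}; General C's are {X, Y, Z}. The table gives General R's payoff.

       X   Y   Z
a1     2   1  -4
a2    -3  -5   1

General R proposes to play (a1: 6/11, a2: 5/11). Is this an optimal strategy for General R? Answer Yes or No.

Yes

Against X this mix gives (6/11)·2 + (5/11)·(-3) = -3/11.
Against Y this mix gives (6/11)·1 + (5/11)·(-5) = -19/11.
Against Z this mix gives (6/11)·(-4) + (5/11)·1 = -19/11.
All of General C's active replies (Y, Z) yield -19/11, and no column does worse for General R. The mix makes General C indifferent and guarantees -19/11, so it is optimal.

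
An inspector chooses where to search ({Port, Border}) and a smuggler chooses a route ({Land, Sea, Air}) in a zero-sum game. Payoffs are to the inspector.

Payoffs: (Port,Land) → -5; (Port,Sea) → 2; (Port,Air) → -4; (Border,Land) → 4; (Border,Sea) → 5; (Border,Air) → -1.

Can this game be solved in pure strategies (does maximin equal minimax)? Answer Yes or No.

Row minima: Port → -5, Border → -1; maximin = -1.
Column maxima: Land → 4, Sea → 5, Air → -1; minimax = -1.
maximin = minimax = -1, so a saddle point exists.

Yes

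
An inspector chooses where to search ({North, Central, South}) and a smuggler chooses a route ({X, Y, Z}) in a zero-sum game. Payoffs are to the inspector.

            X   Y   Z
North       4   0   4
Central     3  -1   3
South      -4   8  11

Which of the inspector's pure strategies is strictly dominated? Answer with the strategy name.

North gives a strictly higher payoff than Central against every column: 4 > 3, 0 > -1, 4 > 3.
So Central is strictly dominated and the inspector never plays it.

Central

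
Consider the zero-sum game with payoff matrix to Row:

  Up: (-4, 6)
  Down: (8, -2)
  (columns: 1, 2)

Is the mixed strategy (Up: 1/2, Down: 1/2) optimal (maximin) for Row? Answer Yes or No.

Against 1 this mix gives (1/2)·(-4) + (1/2)·8 = 2.
Against 2 this mix gives (1/2)·6 + (1/2)·(-2) = 2.
All of Column's active replies (1, 2) yield 2, and no column does worse for Row. The mix makes Column indifferent and guarantees 2, so it is optimal.

Yes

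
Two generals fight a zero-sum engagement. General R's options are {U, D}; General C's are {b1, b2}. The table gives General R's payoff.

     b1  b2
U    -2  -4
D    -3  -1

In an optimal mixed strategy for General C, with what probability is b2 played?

1/4

Row minima: U → -4, D → -3; maximin = -3.
Column maxima: b1 → -2, b2 → -1; minimax = -2.
-3 ≠ -2, so there is no saddle point; optimal play is mixed.
Let General R play U with probability p. Expected payoff against b1: (-2)p + (-3)(1−p) = p − 3; against b2: (-4)p + (-1)(1−p) = −3p − 1.
Setting these equal: p − 3 = −3p − 1 ⇒ 4p = 2 ⇒ p = 1/2, and the value is (1)·(1/2) − 3 = -5/2.
For General C: with q = P(b1), equating U's and D's payoffs gives 2q − 4 = −2q − 1 ⇒ q = 3/4.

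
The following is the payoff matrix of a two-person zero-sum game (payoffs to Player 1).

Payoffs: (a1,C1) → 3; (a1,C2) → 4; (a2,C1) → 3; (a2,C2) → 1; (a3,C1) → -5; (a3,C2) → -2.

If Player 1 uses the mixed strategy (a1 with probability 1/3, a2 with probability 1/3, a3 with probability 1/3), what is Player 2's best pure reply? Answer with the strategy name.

If Player 2 plays C1, Player 1's expected payoff is (1/3)·3 + (1/3)·3 + (1/3)·(-5) = 1/3.
If Player 2 plays C2, Player 1's expected payoff is (1/3)·4 + (1/3)·1 + (1/3)·(-2) = 1.
Player 2 minimizes Player 1's payoff; the smallest is 1/3, so the best response is C1.

C1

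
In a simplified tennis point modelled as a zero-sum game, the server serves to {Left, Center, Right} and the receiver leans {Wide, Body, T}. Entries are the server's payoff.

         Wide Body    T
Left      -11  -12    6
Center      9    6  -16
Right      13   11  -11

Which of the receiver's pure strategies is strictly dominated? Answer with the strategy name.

Wide

Body holds the server's payoff strictly below Wide in every row: -12 < -11, 6 < 9, 11 < 13.
So Wide is strictly dominated for the receiver.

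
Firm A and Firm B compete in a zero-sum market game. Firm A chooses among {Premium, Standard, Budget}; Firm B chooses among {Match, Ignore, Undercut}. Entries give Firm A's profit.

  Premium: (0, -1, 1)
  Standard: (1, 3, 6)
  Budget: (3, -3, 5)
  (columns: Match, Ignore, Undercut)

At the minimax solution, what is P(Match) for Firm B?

3/4

Row minima: Premium → -1, Standard → 1, Budget → -3; maximin = 1.
Column maxima: Match → 3, Ignore → 3, Undercut → 6; minimax = 3.
1 ≠ 3, so there is no saddle point; optimal play is mixed.
Premium is strictly dominated by Standard, so Firm A never plays it.
Undercut is strictly dominated by Match (it gives Firm A strictly more in every row), so Firm B never plays it.
On the remaining 2×2 (Standard, Budget vs Match, Ignore):
Let Firm A play Standard with probability p. Expected payoff against Match: 1p + 3(1−p) = −2p + 3; against Ignore: 3p + (-3)(1−p) = 6p − 3.
Setting these equal: −2p + 3 = 6p − 3 ⇒ −8p = -6 ⇒ p = 3/4, and the value is (-2)·(3/4) + 3 = 3/2.
For Firm B: with q = P(Match), equating Standard's and Budget's payoffs gives −2q + 3 = 6q − 3 ⇒ q = 3/4.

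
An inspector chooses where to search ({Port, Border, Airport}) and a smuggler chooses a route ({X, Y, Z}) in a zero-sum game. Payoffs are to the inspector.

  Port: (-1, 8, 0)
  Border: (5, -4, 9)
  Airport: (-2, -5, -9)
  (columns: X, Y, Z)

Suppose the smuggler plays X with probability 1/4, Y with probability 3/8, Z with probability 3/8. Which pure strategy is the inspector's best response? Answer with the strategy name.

Border

Expected payoff of Port: (1/4)·(-1) + (3/8)·8 + (3/8)·0 = 11/4.
Expected payoff of Border: (1/4)·5 + (3/8)·(-4) + (3/8)·9 = 25/8.
Expected payoff of Airport: (1/4)·(-2) + (3/8)·(-5) + (3/8)·(-9) = -23/4.
The largest is 25/8, so the inspector's best response is Border.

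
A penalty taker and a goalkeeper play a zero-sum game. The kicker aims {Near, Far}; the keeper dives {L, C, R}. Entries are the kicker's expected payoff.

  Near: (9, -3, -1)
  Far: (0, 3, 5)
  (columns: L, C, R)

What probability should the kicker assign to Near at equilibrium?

1/5

Row minima: Near → -3, Far → 0; maximin = 0.
Column maxima: L → 9, C → 3, R → 5; minimax = 3.
0 ≠ 3, so there is no saddle point; optimal play is mixed.
R is strictly dominated by C (it gives the kicker strictly more in every row), so the keeper never plays it.
On the remaining 2×2 (Near, Far vs L, C):
Let the kicker play Near with probability p. Expected payoff against L: 9p + 0(1−p) = 9p; against C: (-3)p + 3(1−p) = −6p + 3.
Setting these equal: 9p = −6p + 3 ⇒ 15p = 3 ⇒ p = 1/5, and the value is (9)·(1/5) = 9/5.
For the keeper: with q = P(L), equating Near's and Far's payoffs gives 12q − 3 = −3q + 3 ⇒ q = 2/5.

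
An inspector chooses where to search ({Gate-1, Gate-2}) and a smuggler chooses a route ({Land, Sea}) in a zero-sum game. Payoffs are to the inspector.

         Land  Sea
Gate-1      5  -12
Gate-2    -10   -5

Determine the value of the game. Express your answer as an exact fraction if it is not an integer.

-145/22

Row minima: Gate-1 → -12, Gate-2 → -10; maximin = -10.
Column maxima: Land → 5, Sea → -5; minimax = -5.
-10 ≠ -5, so there is no saddle point; optimal play is mixed.
Let the inspector play Gate-1 with probability p. Expected payoff against Land: 5p + (-10)(1−p) = 15p − 10; against Sea: (-12)p + (-5)(1−p) = −7p − 5.
Setting these equal: 15p − 10 = −7p − 5 ⇒ 22p = 5 ⇒ p = 5/22, and the value is (15)·(5/22) − 10 = -145/22.
For the smuggler: with q = P(Land), equating Gate-1's and Gate-2's payoffs gives 17q − 12 = −5q − 5 ⇒ q = 7/22.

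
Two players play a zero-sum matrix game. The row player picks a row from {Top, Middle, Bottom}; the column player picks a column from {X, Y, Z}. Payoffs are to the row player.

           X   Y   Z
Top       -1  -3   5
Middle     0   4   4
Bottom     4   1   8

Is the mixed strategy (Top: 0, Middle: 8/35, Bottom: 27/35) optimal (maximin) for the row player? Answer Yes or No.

No

Against X this mix gives (8/35)·0 + (27/35)·4 = 108/35.
Against Y this mix gives (8/35)·4 + (27/35)·1 = 59/35.
Against Z this mix gives (8/35)·4 + (27/35)·8 = 248/35.
The column player will play Y, holding the row player to 59/35. Shifting weight toward the row that does better against Y would raise this floor (the equalizing mix achieves 16/7 against both Y and X), so the proposed strategy is not optimal.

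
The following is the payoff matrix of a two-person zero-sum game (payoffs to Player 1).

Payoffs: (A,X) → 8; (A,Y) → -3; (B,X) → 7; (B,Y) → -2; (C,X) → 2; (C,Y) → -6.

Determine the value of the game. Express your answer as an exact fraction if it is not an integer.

Row minima: A → -3, B → -2, C → -6; maximin = -2.
Column maxima: X → 8, Y → -2; minimax = -2.
Since maximin = minimax = -2, there is a saddle point and the value is -2.

-2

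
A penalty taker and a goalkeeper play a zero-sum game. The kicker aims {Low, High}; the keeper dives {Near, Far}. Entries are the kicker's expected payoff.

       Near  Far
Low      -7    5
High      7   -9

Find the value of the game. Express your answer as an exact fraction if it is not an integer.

-1

Row minima: Low → -7, High → -9; maximin = -7.
Column maxima: Near → 7, Far → 5; minimax = 5.
-7 ≠ 5, so there is no saddle point; optimal play is mixed.
Let the kicker play Low with probability p. Expected payoff against Near: (-7)p + 7(1−p) = −14p + 7; against Far: 5p + (-9)(1−p) = 14p − 9.
Setting these equal: −14p + 7 = 14p − 9 ⇒ −28p = -16 ⇒ p = 4/7, and the value is (-14)·(4/7) + 7 = -1.
For the keeper: with q = P(Near), equating Low's and High's payoffs gives −12q + 5 = 16q − 9 ⇒ q = 1/2.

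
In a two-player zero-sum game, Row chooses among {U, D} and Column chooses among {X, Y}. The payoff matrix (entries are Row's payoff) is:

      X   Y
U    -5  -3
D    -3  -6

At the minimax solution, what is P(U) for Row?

Row minima: U → -5, D → -6; maximin = -5.
Column maxima: X → -3, Y → -3; minimax = -3.
-5 ≠ -3, so there is no saddle point; optimal play is mixed.
Let Row play U with probability p. Expected payoff against X: (-5)p + (-3)(1−p) = −2p − 3; against Y: (-3)p + (-6)(1−p) = 3p − 6.
Setting these equal: −2p − 3 = 3p − 6 ⇒ −5p = -3 ⇒ p = 3/5, and the value is (-2)·(3/5) − 3 = -21/5.
For Column: with q = P(X), equating U's and D's payoffs gives −2q − 3 = 3q − 6 ⇒ q = 3/5.

3/5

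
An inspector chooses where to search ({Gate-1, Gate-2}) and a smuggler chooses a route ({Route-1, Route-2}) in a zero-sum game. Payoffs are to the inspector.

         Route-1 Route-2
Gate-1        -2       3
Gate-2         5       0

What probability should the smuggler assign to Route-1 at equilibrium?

3/10

Row minima: Gate-1 → -2, Gate-2 → 0; maximin = 0.
Column maxima: Route-1 → 5, Route-2 → 3; minimax = 3.
0 ≠ 3, so there is no saddle point; optimal play is mixed.
Let the inspector play Gate-1 with probability p. Expected payoff against Route-1: (-2)p + 5(1−p) = −7p + 5; against Route-2: 3p + 0(1−p) = 3p.
Setting these equal: −7p + 5 = 3p ⇒ −10p = -5 ⇒ p = 1/2, and the value is (-7)·(1/2) + 5 = 3/2.
For the smuggler: with q = P(Route-1), equating Gate-1's and Gate-2's payoffs gives −5q + 3 = 5q ⇒ q = 3/10.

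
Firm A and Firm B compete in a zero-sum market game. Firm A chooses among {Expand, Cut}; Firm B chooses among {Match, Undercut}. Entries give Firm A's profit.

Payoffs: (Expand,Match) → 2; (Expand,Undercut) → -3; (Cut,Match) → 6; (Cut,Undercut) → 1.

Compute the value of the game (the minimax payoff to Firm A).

Row minima: Expand → -3, Cut → 1; maximin = 1.
Column maxima: Match → 6, Undercut → 1; minimax = 1.
Since maximin = minimax = 1, there is a saddle point and the value is 1.

1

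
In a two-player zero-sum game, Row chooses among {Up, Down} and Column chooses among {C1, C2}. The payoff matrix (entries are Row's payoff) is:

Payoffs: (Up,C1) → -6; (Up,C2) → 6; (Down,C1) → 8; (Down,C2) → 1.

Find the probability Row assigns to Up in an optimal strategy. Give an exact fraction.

Row minima: Up → -6, Down → 1; maximin = 1.
Column maxima: C1 → 8, C2 → 6; minimax = 6.
1 ≠ 6, so there is no saddle point; optimal play is mixed.
Let Row play Up with probability p. Expected payoff against C1: (-6)p + 8(1−p) = −14p + 8; against C2: 6p + 1(1−p) = 5p + 1.
Setting these equal: −14p + 8 = 5p + 1 ⇒ −19p = -7 ⇒ p = 7/19, and the value is (-14)·(7/19) + 8 = 54/19.
For Column: with q = P(C1), equating Up's and Down's payoffs gives −12q + 6 = 7q + 1 ⇒ q = 5/19.

7/19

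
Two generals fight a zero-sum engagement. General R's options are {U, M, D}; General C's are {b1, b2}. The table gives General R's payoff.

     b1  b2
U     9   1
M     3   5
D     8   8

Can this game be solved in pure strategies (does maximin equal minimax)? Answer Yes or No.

Yes

Row minima: U → 1, M → 3, D → 8; maximin = 8.
Column maxima: b1 → 9, b2 → 8; minimax = 8.
maximin = minimax = 8, so a saddle point exists.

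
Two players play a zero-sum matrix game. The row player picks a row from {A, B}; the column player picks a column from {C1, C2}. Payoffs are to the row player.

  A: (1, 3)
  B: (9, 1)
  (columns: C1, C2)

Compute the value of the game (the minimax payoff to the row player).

Row minima: A → 1, B → 1; maximin = 1.
Column maxima: C1 → 9, C2 → 3; minimax = 3.
1 ≠ 3, so there is no saddle point; optimal play is mixed.
Let the row player play A with probability p. Expected payoff against C1: 1p + 9(1−p) = −8p + 9; against C2: 3p + 1(1−p) = 2p + 1.
Setting these equal: −8p + 9 = 2p + 1 ⇒ −10p = -8 ⇒ p = 4/5, and the value is (-8)·(4/5) + 9 = 13/5.
For the column player: with q = P(C1), equating A's and B's payoffs gives −2q + 3 = 8q + 1 ⇒ q = 1/5.

13/5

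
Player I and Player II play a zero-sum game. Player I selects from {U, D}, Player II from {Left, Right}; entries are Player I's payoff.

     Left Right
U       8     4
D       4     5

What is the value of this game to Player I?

Row minima: U → 4, D → 4; maximin = 4.
Column maxima: Left → 8, Right → 5; minimax = 5.
4 ≠ 5, so there is no saddle point; optimal play is mixed.
Let Player I play U with probability p. Expected payoff against Left: 8p + 4(1−p) = 4p + 4; against Right: 4p + 5(1−p) = −p + 5.
Setting these equal: 4p + 4 = −p + 5 ⇒ 5p = 1 ⇒ p = 1/5, and the value is (4)·(1/5) + 4 = 24/5.
For Player II: with q = P(Left), equating U's and D's payoffs gives 4q + 4 = −q + 5 ⇒ q = 1/5.

24/5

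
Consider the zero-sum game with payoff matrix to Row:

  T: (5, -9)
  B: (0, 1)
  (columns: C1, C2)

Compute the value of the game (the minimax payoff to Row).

Row minima: T → -9, B → 0; maximin = 0.
Column maxima: C1 → 5, C2 → 1; minimax = 1.
0 ≠ 1, so there is no saddle point; optimal play is mixed.
Let Row play T with probability p. Expected payoff against C1: 5p + 0(1−p) = 5p; against C2: (-9)p + 1(1−p) = −10p + 1.
Setting these equal: 5p = −10p + 1 ⇒ 15p = 1 ⇒ p = 1/15, and the value is (5)·(1/15) = 1/3.
For Column: with q = P(C1), equating T's and B's payoffs gives 14q − 9 = −q + 1 ⇒ q = 2/3.

1/3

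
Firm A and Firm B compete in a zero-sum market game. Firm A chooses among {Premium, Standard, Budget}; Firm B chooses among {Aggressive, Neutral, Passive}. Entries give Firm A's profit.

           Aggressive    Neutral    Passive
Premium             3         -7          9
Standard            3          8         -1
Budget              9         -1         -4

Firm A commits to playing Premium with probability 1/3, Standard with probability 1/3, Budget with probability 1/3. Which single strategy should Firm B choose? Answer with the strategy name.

Neutral

If Firm B plays Aggressive, Firm A's expected payoff is (1/3)·3 + (1/3)·3 + (1/3)·9 = 5.
If Firm B plays Neutral, Firm A's expected payoff is (1/3)·(-7) + (1/3)·8 + (1/3)·(-1) = 0.
If Firm B plays Passive, Firm A's expected payoff is (1/3)·9 + (1/3)·(-1) + (1/3)·(-4) = 4/3.
Firm B minimizes Firm A's payoff; the smallest is 0, so the best response is Neutral.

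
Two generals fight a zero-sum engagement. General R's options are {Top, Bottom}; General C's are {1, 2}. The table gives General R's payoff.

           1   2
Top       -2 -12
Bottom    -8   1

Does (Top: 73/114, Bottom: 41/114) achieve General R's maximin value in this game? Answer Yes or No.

No

Against 1 this mix gives (73/114)·(-2) + (41/114)·(-8) = -79/19.
Against 2 this mix gives (73/114)·(-12) + (41/114)·1 = -835/114.
General C will play 2, holding General R to -835/114. Shifting weight toward the row that does better against 2 would raise this floor (the equalizing mix achieves -98/19 against both 2 and 1), so the proposed strategy is not optimal.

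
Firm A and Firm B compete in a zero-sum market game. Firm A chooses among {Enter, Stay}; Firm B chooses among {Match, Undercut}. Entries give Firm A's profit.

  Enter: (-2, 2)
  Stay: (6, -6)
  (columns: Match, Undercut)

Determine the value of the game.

0

Row minima: Enter → -2, Stay → -6; maximin = -2.
Column maxima: Match → 6, Undercut → 2; minimax = 2.
-2 ≠ 2, so there is no saddle point; optimal play is mixed.
Let Firm A play Enter with probability p. Expected payoff against Match: (-2)p + 6(1−p) = −8p + 6; against Undercut: 2p + (-6)(1−p) = 8p − 6.
Setting these equal: −8p + 6 = 8p − 6 ⇒ −16p = -12 ⇒ p = 3/4, and the value is (-8)·(3/4) + 6 = 0.
For Firm B: with q = P(Match), equating Enter's and Stay's payoffs gives −4q + 2 = 12q − 6 ⇒ q = 1/2.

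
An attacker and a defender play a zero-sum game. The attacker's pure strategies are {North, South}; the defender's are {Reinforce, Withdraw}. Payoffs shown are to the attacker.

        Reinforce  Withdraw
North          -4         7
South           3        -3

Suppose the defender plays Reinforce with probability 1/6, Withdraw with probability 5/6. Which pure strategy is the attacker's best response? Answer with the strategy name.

Expected payoff of North: (1/6)·(-4) + (5/6)·7 = 31/6.
Expected payoff of South: (1/6)·3 + (5/6)·(-3) = -2.
The largest is 31/6, so the attacker's best response is North.

North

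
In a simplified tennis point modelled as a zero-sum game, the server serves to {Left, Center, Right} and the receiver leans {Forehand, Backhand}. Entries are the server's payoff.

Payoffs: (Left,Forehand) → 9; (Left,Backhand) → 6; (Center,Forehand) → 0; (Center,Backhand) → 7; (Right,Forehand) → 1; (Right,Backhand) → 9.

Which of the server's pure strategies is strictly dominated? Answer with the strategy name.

Right gives a strictly higher payoff than Center against every column: 1 > 0, 9 > 7.
So Center is strictly dominated and the server never plays it.

Center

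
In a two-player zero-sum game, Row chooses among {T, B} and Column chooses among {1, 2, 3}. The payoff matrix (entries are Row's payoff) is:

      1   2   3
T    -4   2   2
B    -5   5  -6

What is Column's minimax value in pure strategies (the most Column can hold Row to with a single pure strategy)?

Column maxima: 1 → -4, 2 → 5, 3 → 2.
The smallest of these is -4.

-4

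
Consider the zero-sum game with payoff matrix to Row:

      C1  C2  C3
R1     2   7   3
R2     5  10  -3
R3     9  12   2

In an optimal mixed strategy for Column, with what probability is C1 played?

Row minima: R1 → 2, R2 → -3, R3 → 2; maximin = 2.
Column maxima: C1 → 9, C2 → 12, C3 → 3; minimax = 3.
2 ≠ 3, so there is no saddle point; optimal play is mixed.
R2 is strictly dominated by R3, so Row never plays it.
C2 is strictly dominated by C1 (it gives Row strictly more in every row), so Column never plays it.
On the remaining 2×2 (R1, R3 vs C1, C3):
Let Row play R1 with probability p. Expected payoff against C1: 2p + 9(1−p) = −7p + 9; against C3: 3p + 2(1−p) = p + 2.
Setting these equal: −7p + 9 = p + 2 ⇒ −8p = -7 ⇒ p = 7/8, and the value is (-7)·(7/8) + 9 = 23/8.
For Column: with q = P(C1), equating R1's and R3's payoffs gives −q + 3 = 7q + 2 ⇒ q = 1/8.

1/8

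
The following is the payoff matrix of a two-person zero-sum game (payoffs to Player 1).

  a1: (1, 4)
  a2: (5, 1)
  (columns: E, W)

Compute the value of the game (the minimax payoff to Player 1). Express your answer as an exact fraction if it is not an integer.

Row minima: a1 → 1, a2 → 1; maximin = 1.
Column maxima: E → 5, W → 4; minimax = 4.
1 ≠ 4, so there is no saddle point; optimal play is mixed.
Let Player 1 play a1 with probability p. Expected payoff against E: 1p + 5(1−p) = −4p + 5; against W: 4p + 1(1−p) = 3p + 1.
Setting these equal: −4p + 5 = 3p + 1 ⇒ −7p = -4 ⇒ p = 4/7, and the value is (-4)·(4/7) + 5 = 19/7.
For Player 2: with q = P(E), equating a1's and a2's payoffs gives −3q + 4 = 4q + 1 ⇒ q = 3/7.

19/7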